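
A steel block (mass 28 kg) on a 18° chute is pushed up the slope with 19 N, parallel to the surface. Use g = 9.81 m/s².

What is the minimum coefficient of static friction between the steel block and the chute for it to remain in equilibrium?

N = m g cos θ = 261.2 N.
Friction must make up the shortfall along the incline: f = m g sin θ − P = 84.88 − 19 = 65.88 N.
At the threshold f = μ_s N, so μ_s,min = 65.88/261.2 = 0.252.

μ_s,min ≈ 0.252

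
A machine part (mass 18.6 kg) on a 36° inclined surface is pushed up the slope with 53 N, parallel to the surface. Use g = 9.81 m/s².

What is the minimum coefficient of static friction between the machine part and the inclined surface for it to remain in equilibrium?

μ_s,min ≈ 0.368

N = m g cos θ = 147.6 N.
Friction must make up the shortfall along the incline: f = m g sin θ − P = 107.3 − 53 = 54.25 N.
At the threshold f = μ_s N, so μ_s,min = 54.25/147.6 = 0.368.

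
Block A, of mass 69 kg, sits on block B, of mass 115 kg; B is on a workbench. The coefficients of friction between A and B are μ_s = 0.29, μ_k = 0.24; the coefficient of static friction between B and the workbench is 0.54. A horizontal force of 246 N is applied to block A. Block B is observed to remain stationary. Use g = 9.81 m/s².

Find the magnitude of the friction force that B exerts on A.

f ≈ 162 N

Between the blocks, N₁ = m_A g = 676.9 N.
Maximum static friction on A from B: μ_s N₁ = 0.29×676.9 = 196.3 N.
P = 246 N exceeds that limit, so A slips over B and the interface friction becomes kinetic: f₁ = μ_k N₁ = 0.24×676.9 = 162 N.
B experiences an equal 162 N forward from A (third law). B is in equilibrium, so the floor supplies f₂ = 162 N of static friction (limit μ_s(m_A+m_B)g = 974.7 N, not exceeded).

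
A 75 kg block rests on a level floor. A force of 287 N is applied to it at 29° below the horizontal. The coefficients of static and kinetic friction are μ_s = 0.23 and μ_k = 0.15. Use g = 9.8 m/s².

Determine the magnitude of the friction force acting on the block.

Vertical equilibrium gives N = m g + P sin α = 874.1 N.
For equilibrium, f = P cos α = 287×cos 29° = 251 N.
μ_s N = 0.23 × 874.1 = 201.1 N.
The required friction exceeds μ_s N, so the block moves and f = μ_k N = 131 N.

f ≈ 131 N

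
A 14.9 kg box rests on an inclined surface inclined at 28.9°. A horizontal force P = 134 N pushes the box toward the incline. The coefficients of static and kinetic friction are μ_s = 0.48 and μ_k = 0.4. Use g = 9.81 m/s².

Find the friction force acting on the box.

The horizontal push has a component P sin θ into the surface, so N = m g cos θ + P sin θ = 128 + 64.76 = 192.7 N.
Along the incline, the net driving force (taking up-slope positive) is P cos θ − m g sin θ = 117.3 − 70.64 = 46.67 N, so equilibrium requires friction f = -46.67 N (down-slope).
The limit of static friction is μ_s N = 92.51 N.
|f_req| = 46.67 ≤ 92.51 N → the box is in equilibrium; friction equals the required value.

f ≈ 46.7 N (down the incline)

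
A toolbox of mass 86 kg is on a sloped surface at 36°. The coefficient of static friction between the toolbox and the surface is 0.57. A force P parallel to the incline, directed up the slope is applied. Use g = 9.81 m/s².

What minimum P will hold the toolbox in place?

P_min ≈ 107 N

The toolbox tends to slide down (tan θ > μ_s), so at the point of impending slip friction acts up-slope at its limit: f = μ_s N.
P is parallel to the surface, so N = m g cos θ = 683 N.
Along the incline: P + μ_s N = m g sin θ, so P = 496 − 0.57×683 = 107 N.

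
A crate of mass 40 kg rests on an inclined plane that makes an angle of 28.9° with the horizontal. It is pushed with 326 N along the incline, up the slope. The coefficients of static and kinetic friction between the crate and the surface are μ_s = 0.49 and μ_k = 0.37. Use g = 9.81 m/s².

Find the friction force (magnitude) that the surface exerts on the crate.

f ≈ 136 N (down the incline)

The normal reaction is N = m g cos θ = 343.5 N.
The friction needed for equilibrium is m g sin θ − P = 189.6 − 326 = -136.4 N, measured positive up-slope.
The static-friction ceiling is μ_s N = 0.49 × 343.5 = 168.3 N.
Since |-136.4| ≤ 168.3 N, static friction is sufficient; f equals the required value, not μ_s N.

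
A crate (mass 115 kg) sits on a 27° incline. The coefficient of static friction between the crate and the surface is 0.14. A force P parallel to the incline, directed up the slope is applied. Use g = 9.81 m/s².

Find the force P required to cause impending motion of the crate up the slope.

P ≈ 653 N

At impending motion up the slope, friction acts down-slope at its limit: f = μ_s N.
P is parallel to the surface, so N = m g cos θ = 1010 N.
Along the incline: P = m g sin θ + μ_s N = 512 + 0.14×1010 = 653 N.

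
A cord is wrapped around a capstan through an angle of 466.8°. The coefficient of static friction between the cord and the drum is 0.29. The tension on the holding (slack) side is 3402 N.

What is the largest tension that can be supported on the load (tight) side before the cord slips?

At impending slip the capstan equation gives T₂/T₁ = e^{μβ} with β in radians.
β = 466.8° × π/180 = 8.147 rad.
e^{μβ} = e^{0.29×8.147} = 10.62.
T₂ = T₁ · e^{μβ} = 3402 × 10.62 = 36100 N.

T_max ≈ 36100 N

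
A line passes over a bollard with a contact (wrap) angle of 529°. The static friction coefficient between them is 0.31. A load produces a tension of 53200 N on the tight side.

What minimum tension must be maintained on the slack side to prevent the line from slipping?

Capstan equation at impending slip: T_tight/T_slack = e^{μβ}.
β = 529° = 9.233 rad; e^{μβ} = e^{0.31×9.233} = 17.5.
T_slack = T_tight / e^{μβ} = 53200 / 17.5 = 3040 N.

T_min ≈ 3040 N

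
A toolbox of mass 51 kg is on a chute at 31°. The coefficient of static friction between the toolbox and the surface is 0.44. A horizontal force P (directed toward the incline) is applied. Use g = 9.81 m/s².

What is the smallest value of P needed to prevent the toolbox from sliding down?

The toolbox tends to slide down (tan θ > μ_s), so at the point of impending slip friction acts up-slope at its limit: f = μ_s N.
Perpendicular to the incline: N = m g cos θ + P sin θ.
Along the incline: P cos θ + μ_s N = m g sin θ, i.e. P cos θ + μ_s (m g cos θ + P sin θ) = m g sin θ.
Solving, P (cos θ + μ_s sin θ) = m g (sin θ − μ_s cos θ), so P = 500×0.1379/1.084 = 63.7 N.

P_min ≈ 63.7 N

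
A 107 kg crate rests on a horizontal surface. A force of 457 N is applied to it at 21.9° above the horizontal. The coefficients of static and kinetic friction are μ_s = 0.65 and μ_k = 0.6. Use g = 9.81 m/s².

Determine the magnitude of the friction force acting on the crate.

N = m g − P sin α = 1050 − 457×sin 21.9° = 879.2 N.
Horizontally, friction must balance P cos α = 424 N.
μ_s N = 0.65 × 879.2 = 571.5 N.
Since 424 N does not exceed the limit, the crate stays at rest and f = 424 N.

f ≈ 424 N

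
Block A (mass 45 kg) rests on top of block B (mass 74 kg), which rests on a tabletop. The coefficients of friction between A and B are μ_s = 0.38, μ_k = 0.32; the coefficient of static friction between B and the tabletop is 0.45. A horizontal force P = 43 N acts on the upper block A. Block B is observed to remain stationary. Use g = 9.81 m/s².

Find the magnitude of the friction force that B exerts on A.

f ≈ 43 N

Between the blocks, N₁ = m_A g = 441.5 N.
Maximum static friction on A from B: μ_s N₁ = 0.38×441.5 = 167.8 N.
P = 43 N is within that limit, so A and B move together (both at rest); the A–B friction is simply f₁ = P = 43 N.
By Newton's third law B feels 43 N forward from A. With B stationary, the floor's static friction on B balances it: f₂ = 43 N (well within μ_s(m_A+m_B)g = 525.3 N).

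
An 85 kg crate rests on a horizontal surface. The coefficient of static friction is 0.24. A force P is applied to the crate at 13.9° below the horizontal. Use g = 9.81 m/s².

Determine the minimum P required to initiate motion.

N = m g + P sin α (the push presses the crate into the horizontal surface).
At impending slip, P cos α = μ_s N = μ_s (m g + P sin α).
Solving: P (cos α − μ_s sin α) = μ_s m g → P = 0.24×834/(cos 13.9° − 0.24 sin 13.9°) = 200/0.9131 = 219 N.

P ≈ 219 N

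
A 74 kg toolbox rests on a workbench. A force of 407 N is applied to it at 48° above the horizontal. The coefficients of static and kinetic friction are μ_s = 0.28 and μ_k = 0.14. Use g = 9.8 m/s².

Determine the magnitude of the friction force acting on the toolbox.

f ≈ 59.2 N

N = m g − P sin α = 725.2 − 407×sin 48° = 422.7 N.
For equilibrium, f = P cos α = 407×cos 48° = 272.3 N.
The static-friction limit is μ_s N = 118.4 N.
The required friction exceeds μ_s N, so the toolbox moves and f = μ_k N = 59.2 N.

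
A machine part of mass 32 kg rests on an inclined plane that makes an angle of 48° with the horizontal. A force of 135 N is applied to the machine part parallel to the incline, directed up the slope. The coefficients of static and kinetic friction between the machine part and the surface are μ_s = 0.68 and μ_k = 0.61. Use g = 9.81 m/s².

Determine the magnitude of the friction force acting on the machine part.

The normal reaction is N = m g cos θ = 210.1 N.
Parallel to the incline, ΣF = 0 gives f = m g sin θ − P = 233.3 − 135 = 98.29 N (up-slope positive).
The static-friction ceiling is μ_s N = 0.68 × 210.1 = 142.8 N.
Since |98.29| ≤ 142.8 N, the machine part remains in static equilibrium and friction takes exactly the required value.

f ≈ 98.3 N (up the incline)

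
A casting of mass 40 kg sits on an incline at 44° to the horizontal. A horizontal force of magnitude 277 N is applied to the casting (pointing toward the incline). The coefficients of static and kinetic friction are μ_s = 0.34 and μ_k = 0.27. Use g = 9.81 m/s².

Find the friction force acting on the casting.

f ≈ 73.3 N (up the incline)

Normal direction: N = m g cos θ + P sin θ = 474.7 N.
Parallel to the incline: P cos θ − m g sin θ = 199.3 − 272.6 = -73.33 N; the friction needed to balance this is 73.33 N acting up the slope.
Maximum static friction: μ_s N = 0.34 × 474.7 = 161.4 N.
Since 73.33 N is within the 161.4 N limit, the casting stays put and friction is exactly 73.3 N.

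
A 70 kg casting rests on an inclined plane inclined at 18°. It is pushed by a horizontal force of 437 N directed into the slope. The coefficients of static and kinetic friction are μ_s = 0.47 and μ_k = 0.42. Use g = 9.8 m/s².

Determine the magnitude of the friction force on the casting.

f ≈ 204 N (down the incline)

Normal direction: N = m g cos θ + P sin θ = 787.5 N.
Parallel to the incline: P cos θ − m g sin θ = 415.6 − 212 = 203.6 N; the friction needed to balance this is 203.6 N acting down the slope.
Maximum static friction: μ_s N = 0.47 × 787.5 = 370.1 N.
|f_req| = 203.6 ≤ 370.1 N → the casting is in equilibrium; friction equals the required value.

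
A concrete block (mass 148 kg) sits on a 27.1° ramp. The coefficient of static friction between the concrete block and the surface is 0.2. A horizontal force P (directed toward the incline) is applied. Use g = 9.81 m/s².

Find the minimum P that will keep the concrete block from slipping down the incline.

P_min ≈ 411 N

The concrete block tends to slide down (tan θ > μ_s), so at the point of impending slip friction acts up-slope at its limit: f = μ_s N.
Perpendicular to the incline: N = m g cos θ + P sin θ.
Along the incline: P cos θ + μ_s N = m g sin θ, i.e. P cos θ + μ_s (m g cos θ + P sin θ) = m g sin θ.
Solving, P (cos θ + μ_s sin θ) = m g (sin θ − μ_s cos θ), so P = 1450×0.2775/0.9813 = 411 N.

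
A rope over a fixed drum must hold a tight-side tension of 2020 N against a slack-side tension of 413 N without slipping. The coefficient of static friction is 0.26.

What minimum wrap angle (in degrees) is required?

β_min ≈ 350°

T₂/T₁ = e^{μβ} → β = ln(T₂/T₁)/μ.
β = ln(2020/413)/0.26 = 1.587/0.26 = 6.105 rad.
In degrees: β = 6.105 × 180/π = 350°.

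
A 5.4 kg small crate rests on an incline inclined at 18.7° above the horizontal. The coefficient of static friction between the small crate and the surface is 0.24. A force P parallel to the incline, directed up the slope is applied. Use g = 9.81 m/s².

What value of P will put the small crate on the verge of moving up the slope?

At impending motion up the slope, friction acts down-slope at its limit: f = μ_s N.
P is parallel to the surface, so N = m g cos θ = 50.2 N.
Along the incline: P = m g sin θ + μ_s N = 17 + 0.24×50.2 = 29 N.

P ≈ 29 N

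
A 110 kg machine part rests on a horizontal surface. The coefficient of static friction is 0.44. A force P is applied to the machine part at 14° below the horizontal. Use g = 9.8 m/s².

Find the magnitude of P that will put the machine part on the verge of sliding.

N = m g + P sin α (the push presses the machine part into the horizontal surface).
At impending slip, P cos α = μ_s N = μ_s (m g + P sin α).
Solving: P (cos α − μ_s sin α) = μ_s m g → P = 0.44×1080/(cos 14° − 0.44 sin 14°) = 474/0.8639 = 549 N.

P ≈ 549 N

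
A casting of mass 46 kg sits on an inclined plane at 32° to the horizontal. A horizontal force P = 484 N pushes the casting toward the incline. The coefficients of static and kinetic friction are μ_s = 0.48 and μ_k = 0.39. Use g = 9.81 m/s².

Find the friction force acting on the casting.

f ≈ 171 N (down the incline)

The horizontal push has a component P sin θ into the surface, so N = m g cos θ + P sin θ = 382.7 + 256.5 = 639.2 N.
Along the incline, the net driving force (taking up-slope positive) is P cos θ − m g sin θ = 410.5 − 239.1 = 171.3 N, so equilibrium requires friction f = -171.3 N (down-slope).
Maximum static friction: μ_s N = 0.48 × 639.2 = 306.8 N.
Since 171.3 N is within the 306.8 N limit, the casting stays put and friction is exactly 171 N.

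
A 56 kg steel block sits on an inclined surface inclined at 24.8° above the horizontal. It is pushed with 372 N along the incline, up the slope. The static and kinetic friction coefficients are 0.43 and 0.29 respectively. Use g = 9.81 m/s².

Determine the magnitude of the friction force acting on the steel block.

The normal reaction is N = m g cos θ = 498.7 N.
For equilibrium along the incline the friction force must supply f = m g sin θ − P = 230.4 − 372 = -141.6 N (positive meaning up-slope).
Maximum static friction available: μ_s N = 0.43 × 498.7 = 214.4 N.
Since |-141.6| ≤ 214.4 N, no slip — friction simply equals what equilibrium demands.

f ≈ 142 N (down the incline)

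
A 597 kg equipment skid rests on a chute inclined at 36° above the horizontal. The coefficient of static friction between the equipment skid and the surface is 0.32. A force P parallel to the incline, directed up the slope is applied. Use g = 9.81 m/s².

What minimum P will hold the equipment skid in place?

The equipment skid tends to slide down (tan θ > μ_s), so at the point of impending slip friction acts up-slope at its limit: f = μ_s N.
P is parallel to the surface, so N = m g cos θ = 4740 N.
Along the incline: P + μ_s N = m g sin θ, so P = 3440 − 0.32×4740 = 1930 N.

P_min ≈ 1930 N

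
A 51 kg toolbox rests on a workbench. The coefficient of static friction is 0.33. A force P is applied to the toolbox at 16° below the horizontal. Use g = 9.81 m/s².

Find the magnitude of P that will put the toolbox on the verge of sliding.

N = m g + P sin α (the push presses the toolbox into the workbench).
At impending slip, P cos α = μ_s N = μ_s (m g + P sin α).
Solving: P (cos α − μ_s sin α) = μ_s m g → P = 0.33×500/(cos 16° − 0.33 sin 16°) = 165/0.8703 = 190 N.

P ≈ 190 N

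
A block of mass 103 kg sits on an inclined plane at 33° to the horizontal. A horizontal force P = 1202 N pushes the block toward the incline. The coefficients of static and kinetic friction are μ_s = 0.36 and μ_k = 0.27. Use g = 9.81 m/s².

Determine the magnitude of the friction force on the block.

Normal direction: N = m g cos θ + P sin θ = 1502 N.
Parallel to the incline: P cos θ − m g sin θ = 1008 − 550.3 = 457.8 N; the friction needed to balance this is 457.8 N acting down the slope.
Maximum static friction: μ_s N = 0.36 × 1502 = 540.7 N.
|f_req| = 457.8 ≤ 540.7 N → the block is in equilibrium; friction equals the required value.

f ≈ 458 N (down the incline)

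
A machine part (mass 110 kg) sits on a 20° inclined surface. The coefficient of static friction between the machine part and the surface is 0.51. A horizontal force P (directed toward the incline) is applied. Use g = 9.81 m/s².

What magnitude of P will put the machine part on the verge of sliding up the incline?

At impending motion up the slope, friction acts down-slope at its limit: f = μ_s N.
Perpendicular to the incline: N = m g cos θ + P sin θ.
Along the incline: P cos θ = m g sin θ + μ_s N = m g sin θ + μ_s (m g cos θ + P sin θ).
Solving, P (cos θ − μ_s sin θ) = m g (sin θ + μ_s cos θ), so P = 110×9.81×(sin 20° + 0.51 cos 20°)/(cos 20° − 0.51 sin 20°) = 1080×0.8213/0.7653 = 1160 N.

P ≈ 1160 N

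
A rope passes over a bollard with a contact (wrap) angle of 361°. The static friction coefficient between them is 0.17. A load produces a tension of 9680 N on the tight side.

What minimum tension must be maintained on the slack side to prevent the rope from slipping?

Capstan equation at impending slip: T_tight/T_slack = e^{μβ}.
β = 361° = 6.301 rad; e^{μβ} = e^{0.17×6.301} = 2.919.
T_slack = T_tight / e^{μβ} = 9680 / 2.919 = 3320 N.

T_min ≈ 3320 N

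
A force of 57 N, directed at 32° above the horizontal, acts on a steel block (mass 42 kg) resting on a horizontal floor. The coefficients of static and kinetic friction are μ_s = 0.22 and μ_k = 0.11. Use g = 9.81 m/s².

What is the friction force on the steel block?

f ≈ 48.3 N

Vertical equilibrium gives N = m g − P sin α = 381.8 N.
The horizontal driving force is P cos α = 48.34 N, so equilibrium needs friction f = 48.34 N.
μ_s N = 0.22 × 381.8 = 84 N.
48.34 ≤ 84 N → static; friction equals the required 48.3 N.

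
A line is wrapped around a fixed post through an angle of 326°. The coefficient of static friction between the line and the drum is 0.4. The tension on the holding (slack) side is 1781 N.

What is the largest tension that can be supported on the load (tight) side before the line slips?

At impending slip the capstan equation gives T₂/T₁ = e^{μβ} with β in radians.
β = 326° × π/180 = 5.69 rad.
e^{μβ} = e^{0.4×5.69} = 9.737.
T₂ = T₁ · e^{μβ} = 1781 × 9.737 = 17300 N.

T_max ≈ 17300 N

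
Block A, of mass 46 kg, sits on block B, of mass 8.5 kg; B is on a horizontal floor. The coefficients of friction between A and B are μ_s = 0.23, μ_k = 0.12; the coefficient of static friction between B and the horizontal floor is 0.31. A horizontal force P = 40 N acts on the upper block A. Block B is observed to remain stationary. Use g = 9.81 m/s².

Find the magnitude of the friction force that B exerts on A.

Between the blocks, N₁ = m_A g = 451.3 N.
Maximum static friction on A from B: μ_s N₁ = 0.23×451.3 = 103.8 N.
Since P = 40 N ≤ 103.8 N, A does not slip on B; friction on A equals P = 40 N.
B experiences an equal 40 N forward from A (third law). B is in equilibrium, so the floor supplies f₂ = 40 N of static friction (limit μ_s(m_A+m_B)g = 165.7 N, not exceeded).

f ≈ 40 N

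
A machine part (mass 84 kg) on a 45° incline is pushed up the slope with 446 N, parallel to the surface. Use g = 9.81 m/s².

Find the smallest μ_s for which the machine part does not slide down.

N = m g cos θ = 582.7 N.
Friction must make up the shortfall along the incline: f = m g sin θ − P = 582.7 − 446 = 136.7 N.
At the threshold f = μ_s N, so μ_s,min = 136.7/582.7 = 0.235.

μ_s,min ≈ 0.235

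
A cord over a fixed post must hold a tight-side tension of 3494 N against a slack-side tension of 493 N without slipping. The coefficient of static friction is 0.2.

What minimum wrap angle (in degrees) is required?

β_min ≈ 561°

T₂/T₁ = e^{μβ} → β = ln(T₂/T₁)/μ.
β = ln(3494/493)/0.2 = 1.958/0.2 = 9.791 rad.
In degrees: β = 9.791 × 180/π = 561°.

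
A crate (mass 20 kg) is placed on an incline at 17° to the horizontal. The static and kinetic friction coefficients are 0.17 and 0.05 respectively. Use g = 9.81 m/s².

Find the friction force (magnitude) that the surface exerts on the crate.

The normal reaction is N = m g cos θ = 187.6 N.
Along the slope the weight component is m g sin θ = 57.36 N; friction must supply exactly this, acting up-slope.
The static-friction ceiling is μ_s N = 0.17 × 187.6 = 31.9 N.
|57.36| exceeds 31.9 N, so the crate slips down-slope; friction is kinetic, f = μ_k N = 0.05×187.6 = 9.38 N.

f ≈ 9.38 N (up the incline)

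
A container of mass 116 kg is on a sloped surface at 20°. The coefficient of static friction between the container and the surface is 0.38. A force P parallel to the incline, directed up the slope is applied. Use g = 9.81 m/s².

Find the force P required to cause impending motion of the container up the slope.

At impending motion up the slope, friction acts down-slope at its limit: f = μ_s N.
P is parallel to the surface, so N = m g cos θ = 1070 N.
Along the incline: P = m g sin θ + μ_s N = 389 + 0.38×1070 = 796 N.

P ≈ 796 N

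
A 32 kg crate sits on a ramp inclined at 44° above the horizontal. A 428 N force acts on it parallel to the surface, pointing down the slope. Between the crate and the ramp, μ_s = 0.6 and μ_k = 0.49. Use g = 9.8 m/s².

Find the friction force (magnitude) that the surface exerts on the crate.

f ≈ 111 N (up the incline)

Perpendicular to the surface, N = m g cos θ = 32·9.8·cos 44° = 225.6 N.
The friction needed for equilibrium is m g sin θ + P = 217.8 + 428 = 645.8 N, measured positive up-slope.
Static friction can supply at most μ_s N = 135.4 N.
|645.8| exceeds 135.4 N, so the crate slips down-slope; friction is kinetic, f = μ_k N = 0.49×225.6 = 111 N.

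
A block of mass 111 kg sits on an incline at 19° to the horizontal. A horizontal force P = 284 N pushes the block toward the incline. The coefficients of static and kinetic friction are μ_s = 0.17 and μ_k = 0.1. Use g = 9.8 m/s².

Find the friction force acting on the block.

f ≈ 85.6 N (up the incline)

Normal direction: N = m g cos θ + P sin θ = 1121 N.
Parallel to the incline: P cos θ − m g sin θ = 268.5 − 354.2 = -85.63 N; the friction needed to balance this is 85.63 N acting up the slope.
Maximum static friction: μ_s N = 0.17 × 1121 = 190.6 N.
Since 85.63 N is within the 190.6 N limit, the block stays put and friction is exactly 85.6 N.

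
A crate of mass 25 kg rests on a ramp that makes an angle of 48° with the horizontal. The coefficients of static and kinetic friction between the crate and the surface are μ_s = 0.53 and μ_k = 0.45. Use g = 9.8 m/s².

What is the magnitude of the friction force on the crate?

Normal force: N = m g cos θ = 25 × 9.8 × cos 48° = 163.9 N.
For equilibrium along the incline, friction must balance the weight component: f = m g sin θ = 182.1 N up the slope.
Maximum static friction available: μ_s N = 0.53 × 163.9 = 86.89 N.
|182.1| exceeds 86.89 N, so the crate slips down-slope; friction is kinetic, f = μ_k N = 0.45×163.9 = 73.8 N.

f ≈ 73.8 N (up the incline)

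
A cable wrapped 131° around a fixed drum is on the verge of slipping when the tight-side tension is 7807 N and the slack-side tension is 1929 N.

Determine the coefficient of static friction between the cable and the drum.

μ ≈ 0.611

T₂/T₁ = e^{μβ} → μ = ln(T₂/T₁)/β.
β = 131° = 2.286 rad.
μ = ln(7807/1929)/2.286 = ln(4.047)/2.286 = 0.611.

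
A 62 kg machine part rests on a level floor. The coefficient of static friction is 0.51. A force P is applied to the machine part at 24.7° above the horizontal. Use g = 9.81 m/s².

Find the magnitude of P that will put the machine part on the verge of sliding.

N = m g − P sin α (the pull lifts the machine part).
At impending slip, P cos α = μ_s N = μ_s (m g − P sin α).
Solving: P (cos α + μ_s sin α) = μ_s m g → P = 0.51×608/(cos 24.7° + 0.51 sin 24.7°) = 310/1.122 = 277 N.

P ≈ 277 N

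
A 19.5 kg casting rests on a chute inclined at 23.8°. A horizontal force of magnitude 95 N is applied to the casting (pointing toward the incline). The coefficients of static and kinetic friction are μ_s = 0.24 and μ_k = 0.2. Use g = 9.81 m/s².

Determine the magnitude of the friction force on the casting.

Resolve perpendicular to the incline: N = m g cos θ + P sin θ = 19.5×9.81×cos 23.8° + 95×sin 23.8° = 213.4 N.
Along the incline, the net driving force (taking up-slope positive) is P cos θ − m g sin θ = 86.92 − 77.2 = 9.725 N, so equilibrium requires friction f = -9.725 N (down-slope).
The limit of static friction is μ_s N = 51.21 N.
Since 9.725 N is within the 51.21 N limit, the casting stays put and friction is exactly 9.72 N.

f ≈ 9.72 N (down the incline)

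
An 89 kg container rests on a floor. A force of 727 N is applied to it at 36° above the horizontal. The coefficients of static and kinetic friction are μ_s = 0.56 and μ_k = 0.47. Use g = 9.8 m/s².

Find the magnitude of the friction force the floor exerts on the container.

f ≈ 209 N

Vertical equilibrium gives N = m g − P sin α = 444.9 N.
For equilibrium, f = P cos α = 727×cos 36° = 588.2 N.
The static-friction limit is μ_s N = 249.1 N.
The required friction exceeds μ_s N, so the container moves and f = μ_k N = 209 N.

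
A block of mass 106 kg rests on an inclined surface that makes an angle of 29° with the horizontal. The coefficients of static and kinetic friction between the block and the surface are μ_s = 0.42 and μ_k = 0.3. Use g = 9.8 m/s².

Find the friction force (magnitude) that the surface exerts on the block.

Perpendicular to the surface, N = m g cos θ = 106·9.8·cos 29° = 908.6 N.
Along the slope the weight component is m g sin θ = 503.6 N; friction must supply exactly this, acting up-slope.
Maximum static friction available: μ_s N = 0.42 × 908.6 = 381.6 N.
|503.6| exceeds 381.6 N, so the block slips down-slope; friction is kinetic, f = μ_k N = 0.3×908.6 = 273 N.

f ≈ 273 N (up the incline)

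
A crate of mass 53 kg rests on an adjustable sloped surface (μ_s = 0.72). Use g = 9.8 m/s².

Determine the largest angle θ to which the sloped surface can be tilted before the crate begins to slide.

At the slip threshold, m g sin θ = μ_s · m g cos θ, so tan θ = μ_s.
θ_max = arctan(0.72) = 35.8°.

θ_max ≈ 35.8°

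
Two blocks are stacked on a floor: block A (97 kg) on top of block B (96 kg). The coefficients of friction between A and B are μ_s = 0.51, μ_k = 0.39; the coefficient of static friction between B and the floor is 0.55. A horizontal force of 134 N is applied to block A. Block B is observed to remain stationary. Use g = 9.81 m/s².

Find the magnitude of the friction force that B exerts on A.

f ≈ 134 N

Normal force at the A–B interface: N₁ = m_A g = 951.6 N.
So the A–B interface can sustain at most μ_s N₁ = 485.3 N of static friction.
P = 134 N is within that limit, so A and B move together (both at rest); the A–B friction is simply f₁ = P = 134 N.
B experiences an equal 134 N forward from A (third law). B is in equilibrium, so the floor supplies f₂ = 134 N of static friction (limit μ_s(m_A+m_B)g = 1041 N, not exceeded).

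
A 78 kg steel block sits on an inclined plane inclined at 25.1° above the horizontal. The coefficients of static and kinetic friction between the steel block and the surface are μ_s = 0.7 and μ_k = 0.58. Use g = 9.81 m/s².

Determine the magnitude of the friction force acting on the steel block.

f ≈ 325 N (up the incline)

Perpendicular to the surface, N = m g cos θ = 78·9.81·cos 25.1° = 692.9 N.
Along the slope the weight component is m g sin θ = 324.6 N; friction must supply exactly this, acting up-slope.
Maximum static friction available: μ_s N = 0.7 × 692.9 = 485 N.
Since |324.6| ≤ 485 N, no slip — friction simply equals what equilibrium demands.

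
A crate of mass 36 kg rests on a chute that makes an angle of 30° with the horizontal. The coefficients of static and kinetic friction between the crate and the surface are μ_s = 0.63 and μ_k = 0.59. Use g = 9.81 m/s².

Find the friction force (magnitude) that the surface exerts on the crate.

Perpendicular to the surface, N = m g cos θ = 36·9.81·cos 30° = 305.8 N.
Along the slope the weight component is m g sin θ = 176.6 N; friction must supply exactly this, acting up-slope.
The static-friction ceiling is μ_s N = 0.63 × 305.8 = 192.7 N.
Since |176.6| ≤ 192.7 N, no slip — friction simply equals what equilibrium demands.

f ≈ 177 N (up the incline)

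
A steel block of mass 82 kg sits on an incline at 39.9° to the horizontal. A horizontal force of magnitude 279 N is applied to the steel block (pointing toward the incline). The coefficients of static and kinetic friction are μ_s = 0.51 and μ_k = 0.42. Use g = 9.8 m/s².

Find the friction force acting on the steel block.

f ≈ 301 N (up the incline)

The horizontal push has a component P sin θ into the surface, so N = m g cos θ + P sin θ = 616.5 + 179 = 795.5 N.
Along the incline, the net driving force (taking up-slope positive) is P cos θ − m g sin θ = 214 − 515.5 = -301.4 N, so equilibrium requires friction f = 301.4 N (up-slope).
The limit of static friction is μ_s N = 405.7 N.
Since 301.4 N is within the 405.7 N limit, the steel block stays put and friction is exactly 301 N.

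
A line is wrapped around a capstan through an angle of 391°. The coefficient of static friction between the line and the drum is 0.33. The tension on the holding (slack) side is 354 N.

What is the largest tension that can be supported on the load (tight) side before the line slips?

T_max ≈ 3370 N

At impending slip the capstan equation gives T₂/T₁ = e^{μβ} with β in radians.
β = 391° × π/180 = 6.824 rad.
e^{μβ} = e^{0.33×6.824} = 9.507.
T₂ = T₁ · e^{μβ} = 354 × 9.507 = 3370 N.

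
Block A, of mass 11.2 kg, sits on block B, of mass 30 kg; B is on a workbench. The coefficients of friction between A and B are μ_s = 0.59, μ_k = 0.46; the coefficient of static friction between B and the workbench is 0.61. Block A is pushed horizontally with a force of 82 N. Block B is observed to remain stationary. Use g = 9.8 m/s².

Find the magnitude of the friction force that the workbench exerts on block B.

The normal force B exerts on A is simply A's weight, N₁ = 109.8 N.
So the A–B interface can sustain at most μ_s N₁ = 64.76 N of static friction.
Since P = 82 N > 64.76 N, A slides on B; the A–B friction is kinetic: f₁ = μ_k N₁ = 0.46×109.8 = 50.5 N.
By Newton's third law B feels 50.5 N forward from A. With B stationary, the floor's static friction on B balances it: f₂ = 50.5 N (well within μ_s(m_A+m_B)g = 246.3 N).

f ≈ 50.5 N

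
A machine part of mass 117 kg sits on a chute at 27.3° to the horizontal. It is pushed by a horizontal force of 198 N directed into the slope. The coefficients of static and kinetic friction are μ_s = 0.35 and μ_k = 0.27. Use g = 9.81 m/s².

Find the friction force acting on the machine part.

f ≈ 350 N (up the incline)

Normal direction: N = m g cos θ + P sin θ = 1111 N.
Parallel to the incline: P cos θ − m g sin θ = 175.9 − 526.4 = -350.5 N; the friction needed to balance this is 350.5 N acting up the slope.
Maximum static friction: μ_s N = 0.35 × 1111 = 388.8 N.
|f_req| = 350.5 ≤ 388.8 N → the machine part is in equilibrium; friction equals the required value.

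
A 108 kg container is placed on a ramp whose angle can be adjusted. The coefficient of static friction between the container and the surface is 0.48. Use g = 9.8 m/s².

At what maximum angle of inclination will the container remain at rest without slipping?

θ_max ≈ 25.6°

At the slip threshold, m g sin θ = μ_s · m g cos θ, so tan θ = μ_s.
θ_max = arctan(0.48) = 25.6°.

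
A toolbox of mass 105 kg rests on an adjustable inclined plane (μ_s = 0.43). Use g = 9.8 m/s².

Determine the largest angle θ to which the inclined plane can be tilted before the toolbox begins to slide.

θ_max ≈ 23.3°

At the slip threshold, m g sin θ = μ_s · m g cos θ, so tan θ = μ_s.
θ_max = arctan(0.43) = 23.3°.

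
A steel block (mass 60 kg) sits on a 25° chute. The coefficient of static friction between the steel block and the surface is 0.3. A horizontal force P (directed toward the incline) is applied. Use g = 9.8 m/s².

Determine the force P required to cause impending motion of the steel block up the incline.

P ≈ 524 N

At impending motion up the slope, friction acts down-slope at its limit: f = μ_s N.
Perpendicular to the incline: N = m g cos θ + P sin θ.
Along the incline: P cos θ = m g sin θ + μ_s N = m g sin θ + μ_s (m g cos θ + P sin θ).
Solving, P (cos θ − μ_s sin θ) = m g (sin θ + μ_s cos θ), so P = 60×9.8×(sin 25° + 0.3 cos 25°)/(cos 25° − 0.3 sin 25°) = 588×0.6945/0.7795 = 524 N.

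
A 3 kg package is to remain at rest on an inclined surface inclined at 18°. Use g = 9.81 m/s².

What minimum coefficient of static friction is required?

μ_s,min ≈ 0.325

At the slip threshold m g sin θ = μ_s m g cos θ, so μ_s,min = tan θ.
μ_s,min = tan 18° = 0.325.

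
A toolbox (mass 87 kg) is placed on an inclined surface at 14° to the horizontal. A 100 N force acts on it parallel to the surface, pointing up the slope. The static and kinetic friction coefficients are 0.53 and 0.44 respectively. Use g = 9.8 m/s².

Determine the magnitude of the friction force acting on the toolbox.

Perpendicular to the surface, N = m g cos θ = 87·9.8·cos 14° = 827.3 N.
The friction needed for equilibrium is m g sin θ − P = 206.3 − 100 = 106.3 N, measured positive up-slope.
Static friction can supply at most μ_s N = 438.5 N.
Since |106.3| ≤ 438.5 N, static friction is sufficient; f equals the required value, not μ_s N.

f ≈ 106 N (up the incline)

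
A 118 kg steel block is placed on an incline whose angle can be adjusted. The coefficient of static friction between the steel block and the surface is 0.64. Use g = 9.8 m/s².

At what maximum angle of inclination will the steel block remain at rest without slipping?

At the slip threshold, m g sin θ = μ_s · m g cos θ, so tan θ = μ_s.
θ_max = arctan(0.64) = 32.6°.

θ_max ≈ 32.6°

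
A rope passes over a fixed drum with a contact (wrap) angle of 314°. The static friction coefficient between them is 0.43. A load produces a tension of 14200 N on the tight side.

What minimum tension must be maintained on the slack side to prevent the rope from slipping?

T_min ≈ 1350 N

Capstan equation at impending slip: T_tight/T_slack = e^{μβ}.
β = 314° = 5.48 rad; e^{μβ} = e^{0.43×5.48} = 10.55.
T_slack = T_tight / e^{μβ} = 14200 / 10.55 = 1350 N.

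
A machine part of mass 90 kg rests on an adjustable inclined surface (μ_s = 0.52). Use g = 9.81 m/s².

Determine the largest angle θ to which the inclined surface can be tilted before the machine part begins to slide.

θ_max ≈ 27.5°

At the slip threshold, m g sin θ = μ_s · m g cos θ, so tan θ = μ_s.
θ_max = arctan(0.52) = 27.5°.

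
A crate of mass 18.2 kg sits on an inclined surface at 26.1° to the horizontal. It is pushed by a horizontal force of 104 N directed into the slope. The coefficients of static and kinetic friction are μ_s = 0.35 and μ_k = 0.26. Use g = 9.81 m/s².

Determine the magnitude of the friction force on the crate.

f ≈ 14.8 N (down the incline)

Resolve perpendicular to the incline: N = m g cos θ + P sin θ = 18.2×9.81×cos 26.1° + 104×sin 26.1° = 206.1 N.
Parallel to the incline: P cos θ − m g sin θ = 93.39 − 78.55 = 14.85 N; the friction needed to balance this is 14.85 N acting down the slope.
Maximum static friction: μ_s N = 0.35 × 206.1 = 72.13 N.
|f_req| = 14.85 ≤ 72.13 N → the crate is in equilibrium; friction equals the required value.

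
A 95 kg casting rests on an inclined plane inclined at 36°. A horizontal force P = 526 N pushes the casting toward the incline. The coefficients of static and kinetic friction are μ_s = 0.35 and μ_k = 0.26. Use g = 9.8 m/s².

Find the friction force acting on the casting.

f ≈ 122 N (up the incline)

Normal direction: N = m g cos θ + P sin θ = 1062 N.
Parallel to the incline: P cos θ − m g sin θ = 425.5 − 547.2 = -121.7 N; the friction needed to balance this is 121.7 N acting up the slope.
The limit of static friction is μ_s N = 371.8 N.
|f_req| = 121.7 ≤ 371.8 N → the casting is in equilibrium; friction equals the required value.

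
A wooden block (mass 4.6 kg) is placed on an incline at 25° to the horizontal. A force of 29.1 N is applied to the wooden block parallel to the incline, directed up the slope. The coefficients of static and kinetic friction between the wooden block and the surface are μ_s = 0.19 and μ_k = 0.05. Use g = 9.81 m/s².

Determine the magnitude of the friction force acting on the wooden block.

Normal force: N = m g cos θ = 4.6 × 9.81 × cos 25° = 40.9 N.
For equilibrium along the incline the friction force must supply f = m g sin θ − P = 19.07 − 29.1 = -10.03 N (positive meaning up-slope).
The static-friction ceiling is μ_s N = 0.19 × 40.9 = 7.771 N.
Since |-10.03| > 7.771 N, static friction cannot hold it; the wooden block slides up the incline and kinetic friction applies: f = μ_k N = 0.05 × 40.9 = 2.04 N.

f ≈ 2.04 N (down the incline)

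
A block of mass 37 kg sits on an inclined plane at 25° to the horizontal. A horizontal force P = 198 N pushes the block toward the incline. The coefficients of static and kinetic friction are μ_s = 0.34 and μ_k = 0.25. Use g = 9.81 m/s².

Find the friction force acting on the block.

The horizontal push has a component P sin θ into the surface, so N = m g cos θ + P sin θ = 329 + 83.68 = 412.6 N.
Along the incline, the net driving force (taking up-slope positive) is P cos θ − m g sin θ = 179.4 − 153.4 = 26.05 N, so equilibrium requires friction f = -26.05 N (down-slope).
Maximum static friction: μ_s N = 0.34 × 412.6 = 140.3 N.
|f_req| = 26.05 ≤ 140.3 N → the block is in equilibrium; friction equals the required value.

f ≈ 26.1 N (down the incline)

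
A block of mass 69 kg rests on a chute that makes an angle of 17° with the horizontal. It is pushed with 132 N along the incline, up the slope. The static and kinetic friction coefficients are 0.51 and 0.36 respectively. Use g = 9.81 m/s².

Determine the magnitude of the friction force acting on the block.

f ≈ 65.9 N (up the incline)

The normal reaction is N = m g cos θ = 647.3 N.
For equilibrium along the incline the friction force must supply f = m g sin θ − P = 197.9 − 132 = 65.9 N (positive meaning up-slope).
Static friction can supply at most μ_s N = 330.1 N.
Since |65.9| ≤ 330.1 N, static friction is sufficient; f equals the required value, not μ_s N.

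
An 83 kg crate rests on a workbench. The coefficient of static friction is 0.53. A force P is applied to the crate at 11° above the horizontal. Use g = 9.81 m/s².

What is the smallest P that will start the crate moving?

N = m g − P sin α (the pull lifts the crate).
At impending slip, P cos α = μ_s N = μ_s (m g − P sin α).
Solving: P (cos α + μ_s sin α) = μ_s m g → P = 0.53×814/(cos 11° + 0.53 sin 11°) = 432/1.083 = 399 N.

P ≈ 399 N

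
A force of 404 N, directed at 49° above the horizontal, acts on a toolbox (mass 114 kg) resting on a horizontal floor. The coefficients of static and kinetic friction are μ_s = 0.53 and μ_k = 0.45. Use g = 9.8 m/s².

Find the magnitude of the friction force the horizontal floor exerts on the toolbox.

f ≈ 265 N

The vertical component of P reduces the normal force: N = m g − P sin α = 1117 − 304.9 = 812.3 N.
For equilibrium, f = P cos α = 404×cos 49° = 265 N.
The static-friction limit is μ_s N = 430.5 N.
265 ≤ 430.5 N → static; friction equals the required 265 N.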